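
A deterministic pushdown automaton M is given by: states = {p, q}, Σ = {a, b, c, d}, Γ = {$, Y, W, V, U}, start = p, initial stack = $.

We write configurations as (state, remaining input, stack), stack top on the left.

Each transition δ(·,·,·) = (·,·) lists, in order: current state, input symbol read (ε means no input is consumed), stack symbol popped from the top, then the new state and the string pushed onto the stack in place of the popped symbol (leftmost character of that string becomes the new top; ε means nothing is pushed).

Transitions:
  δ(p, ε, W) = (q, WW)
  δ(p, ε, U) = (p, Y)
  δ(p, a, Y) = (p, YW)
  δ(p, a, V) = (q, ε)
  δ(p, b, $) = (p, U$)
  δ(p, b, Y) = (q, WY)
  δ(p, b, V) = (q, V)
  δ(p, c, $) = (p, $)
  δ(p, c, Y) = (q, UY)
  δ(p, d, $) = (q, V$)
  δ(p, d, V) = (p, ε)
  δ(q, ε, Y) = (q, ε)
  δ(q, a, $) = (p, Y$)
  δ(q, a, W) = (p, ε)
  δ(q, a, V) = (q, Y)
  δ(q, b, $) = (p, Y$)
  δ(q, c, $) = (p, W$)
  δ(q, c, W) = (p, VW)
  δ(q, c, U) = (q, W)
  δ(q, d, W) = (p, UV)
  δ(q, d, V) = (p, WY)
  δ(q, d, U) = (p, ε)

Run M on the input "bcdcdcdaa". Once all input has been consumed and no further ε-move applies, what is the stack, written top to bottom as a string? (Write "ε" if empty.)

YWW$

(p, bcdcdcdaa, $) ⊢ (p, cdcdcdaa, U$) ⊢ (p, cdcdcdaa, Y$) ⊢ (q, dcdcdaa, UY$) ⊢ (p, cdcdaa, Y$) ⊢ (q, dcdaa, UY$) ⊢ (p, cdaa, Y$) ⊢ (q, daa, UY$) ⊢ (p, aa, Y$) ⊢ (p, a, YW$) ⊢ (p, ε, YWW$)
All input consumed in state p with stack YWW$.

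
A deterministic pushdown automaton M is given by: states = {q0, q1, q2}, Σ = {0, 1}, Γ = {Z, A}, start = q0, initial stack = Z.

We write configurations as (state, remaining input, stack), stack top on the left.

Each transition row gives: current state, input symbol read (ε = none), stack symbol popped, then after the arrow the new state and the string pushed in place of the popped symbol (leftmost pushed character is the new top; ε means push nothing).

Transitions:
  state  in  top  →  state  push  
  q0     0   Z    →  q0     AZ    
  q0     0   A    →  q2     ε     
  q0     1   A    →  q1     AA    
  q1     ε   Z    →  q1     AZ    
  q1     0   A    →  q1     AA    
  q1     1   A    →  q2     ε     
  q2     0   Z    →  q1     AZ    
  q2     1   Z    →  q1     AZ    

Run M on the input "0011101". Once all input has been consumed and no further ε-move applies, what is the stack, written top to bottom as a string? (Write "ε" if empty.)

(q0, 0011101, Z) ⊢ (q0, 011101, AZ) ⊢ (q2, 11101, Z) ⊢ (q1, 1101, AZ) ⊢ (q2, 101, Z) ⊢ (q1, 01, AZ) ⊢ (q1, 1, AAZ) ⊢ (q2, ε, AZ)
All input consumed in state q2 with stack AZ.

AZ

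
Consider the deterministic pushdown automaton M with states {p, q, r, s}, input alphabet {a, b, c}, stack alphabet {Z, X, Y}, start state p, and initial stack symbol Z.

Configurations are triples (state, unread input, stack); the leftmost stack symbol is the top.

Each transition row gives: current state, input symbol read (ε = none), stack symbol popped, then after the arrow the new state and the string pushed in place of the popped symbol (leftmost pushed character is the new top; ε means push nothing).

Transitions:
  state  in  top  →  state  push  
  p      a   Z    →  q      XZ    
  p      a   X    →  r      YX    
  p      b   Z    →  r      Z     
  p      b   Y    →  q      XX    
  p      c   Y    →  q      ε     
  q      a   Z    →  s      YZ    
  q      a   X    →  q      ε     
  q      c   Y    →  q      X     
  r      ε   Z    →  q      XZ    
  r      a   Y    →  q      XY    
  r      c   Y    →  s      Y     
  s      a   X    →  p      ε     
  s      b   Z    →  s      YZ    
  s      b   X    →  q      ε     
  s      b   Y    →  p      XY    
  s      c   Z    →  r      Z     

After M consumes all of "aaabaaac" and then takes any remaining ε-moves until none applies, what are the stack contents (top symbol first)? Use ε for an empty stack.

(p, aaabaaac, Z)
  read a, top Z: go to q, push XZ → (q, aabaaac, XZ)
  read a, top X: go to q, push ε → (q, abaaac, Z)
  read a, top Z: go to s, push YZ → (s, baaac, YZ)
  read b, top Y: go to p, push XY → (p, aaac, XYZ)
  read a, top X: go to r, push YX → (r, aac, YXYZ)
  read a, top Y: go to q, push XY → (q, ac, XYXYZ)
  read a, top X: go to q, push ε → (q, c, YXYZ)
  read c, top Y: go to q, push X → (q, ε, XXYZ)
All input consumed in state q with stack XXYZ.

XXYZ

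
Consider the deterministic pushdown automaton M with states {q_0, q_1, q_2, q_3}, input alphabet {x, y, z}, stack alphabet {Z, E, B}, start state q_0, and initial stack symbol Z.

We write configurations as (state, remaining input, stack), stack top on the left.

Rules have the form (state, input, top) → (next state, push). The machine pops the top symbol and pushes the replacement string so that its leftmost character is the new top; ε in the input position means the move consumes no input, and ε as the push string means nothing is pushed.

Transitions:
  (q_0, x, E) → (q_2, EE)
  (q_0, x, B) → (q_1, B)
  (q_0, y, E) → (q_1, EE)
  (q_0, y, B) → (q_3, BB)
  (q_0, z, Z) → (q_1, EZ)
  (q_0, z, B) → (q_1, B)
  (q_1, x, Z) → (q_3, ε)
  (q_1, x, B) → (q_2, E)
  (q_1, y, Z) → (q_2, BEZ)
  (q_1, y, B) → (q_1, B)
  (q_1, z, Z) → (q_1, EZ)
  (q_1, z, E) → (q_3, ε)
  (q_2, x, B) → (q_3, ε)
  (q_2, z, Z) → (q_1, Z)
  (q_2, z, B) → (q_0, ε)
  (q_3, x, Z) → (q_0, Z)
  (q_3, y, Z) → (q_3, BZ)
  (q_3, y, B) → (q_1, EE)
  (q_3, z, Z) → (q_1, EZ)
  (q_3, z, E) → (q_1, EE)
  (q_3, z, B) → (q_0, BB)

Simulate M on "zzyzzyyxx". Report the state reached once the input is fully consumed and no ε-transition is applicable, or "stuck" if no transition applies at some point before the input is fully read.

(q_0, zzyzzyyxx, Z)
  read z, top Z: go to q_1, push EZ → (q_1, zyzzyyxx, EZ)
  read z, top E: go to q_3, push ε → (q_3, yzzyyxx, Z)
  read y, top Z: go to q_3, push BZ → (q_3, zzyyxx, BZ)
  read z, top B: go to q_0, push BB → (q_0, zyyxx, BBZ)
  read z, top B: go to q_1, push B → (q_1, yyxx, BBZ)
  read y, top B: go to q_1, push B → (q_1, yxx, BBZ)
  read y, top B: go to q_1, push B → (q_1, xx, BBZ)
  read x, top B: go to q_2, push E → (q_2, x, EBZ)
No transition for (q_2, x, top E); M blocks with input x remaining.

stuck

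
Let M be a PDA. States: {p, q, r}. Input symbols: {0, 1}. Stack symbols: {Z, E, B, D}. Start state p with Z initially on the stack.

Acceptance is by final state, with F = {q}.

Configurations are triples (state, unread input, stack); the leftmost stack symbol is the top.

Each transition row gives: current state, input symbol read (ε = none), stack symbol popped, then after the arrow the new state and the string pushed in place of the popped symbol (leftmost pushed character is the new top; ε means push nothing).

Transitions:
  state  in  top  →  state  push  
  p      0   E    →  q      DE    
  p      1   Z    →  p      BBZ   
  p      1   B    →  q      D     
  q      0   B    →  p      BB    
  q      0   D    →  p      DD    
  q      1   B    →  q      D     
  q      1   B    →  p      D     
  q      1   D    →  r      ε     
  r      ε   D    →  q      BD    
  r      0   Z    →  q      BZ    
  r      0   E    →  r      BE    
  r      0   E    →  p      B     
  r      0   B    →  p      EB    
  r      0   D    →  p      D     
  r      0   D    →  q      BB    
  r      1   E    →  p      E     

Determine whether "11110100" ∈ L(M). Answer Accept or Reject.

No computation consumes all input and reaches a final state.

Reject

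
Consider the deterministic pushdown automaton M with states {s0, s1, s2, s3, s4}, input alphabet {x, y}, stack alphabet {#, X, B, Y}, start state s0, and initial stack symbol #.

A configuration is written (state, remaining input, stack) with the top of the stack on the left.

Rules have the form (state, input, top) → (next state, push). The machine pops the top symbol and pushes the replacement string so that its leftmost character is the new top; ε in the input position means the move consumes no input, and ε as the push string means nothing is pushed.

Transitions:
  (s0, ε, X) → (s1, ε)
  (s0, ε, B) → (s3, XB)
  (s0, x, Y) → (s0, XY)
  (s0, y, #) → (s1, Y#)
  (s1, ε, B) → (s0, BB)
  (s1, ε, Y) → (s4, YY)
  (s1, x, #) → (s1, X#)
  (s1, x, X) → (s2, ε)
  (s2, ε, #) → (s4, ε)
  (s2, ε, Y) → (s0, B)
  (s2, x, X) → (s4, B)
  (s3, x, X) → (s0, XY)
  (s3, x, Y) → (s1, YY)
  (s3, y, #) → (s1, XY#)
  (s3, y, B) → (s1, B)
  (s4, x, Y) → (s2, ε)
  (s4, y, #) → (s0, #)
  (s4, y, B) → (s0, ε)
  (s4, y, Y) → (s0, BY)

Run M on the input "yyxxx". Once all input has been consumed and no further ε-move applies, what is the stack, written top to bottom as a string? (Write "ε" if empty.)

(s0, yyxxx, #)
  read y, top #: go to s1, push Y# → (s1, yxxx, Y#)
  ε-move, top Y: go to s4, push YY → (s4, yxxx, YY#)
  read y, top Y: go to s0, push BY → (s0, xxx, BYY#)
  ε-move, top B: go to s3, push XB → (s3, xxx, XBYY#)
  read x, top X: go to s0, push XY → (s0, xx, XYBYY#)
  ε-move, top X: go to s1, push ε → (s1, xx, YBYY#)
  ε-move, top Y: go to s4, push YY → (s4, xx, YYBYY#)
  read x, top Y: go to s2, push ε → (s2, x, YBYY#)
  ε-move, top Y: go to s0, push B → (s0, x, BBYY#)
  ε-move, top B: go to s3, push XB → (s3, x, XBBYY#)
  read x, top X: go to s0, push XY → (s0, ε, XYBBYY#)
  ε-move, top X: go to s1, push ε → (s1, ε, YBBYY#)
  ε-move, top Y: go to s4, push YY → (s4, ε, YYBBYY#)
All input consumed in state s4 with stack YYBBYY#.

YYBBYY#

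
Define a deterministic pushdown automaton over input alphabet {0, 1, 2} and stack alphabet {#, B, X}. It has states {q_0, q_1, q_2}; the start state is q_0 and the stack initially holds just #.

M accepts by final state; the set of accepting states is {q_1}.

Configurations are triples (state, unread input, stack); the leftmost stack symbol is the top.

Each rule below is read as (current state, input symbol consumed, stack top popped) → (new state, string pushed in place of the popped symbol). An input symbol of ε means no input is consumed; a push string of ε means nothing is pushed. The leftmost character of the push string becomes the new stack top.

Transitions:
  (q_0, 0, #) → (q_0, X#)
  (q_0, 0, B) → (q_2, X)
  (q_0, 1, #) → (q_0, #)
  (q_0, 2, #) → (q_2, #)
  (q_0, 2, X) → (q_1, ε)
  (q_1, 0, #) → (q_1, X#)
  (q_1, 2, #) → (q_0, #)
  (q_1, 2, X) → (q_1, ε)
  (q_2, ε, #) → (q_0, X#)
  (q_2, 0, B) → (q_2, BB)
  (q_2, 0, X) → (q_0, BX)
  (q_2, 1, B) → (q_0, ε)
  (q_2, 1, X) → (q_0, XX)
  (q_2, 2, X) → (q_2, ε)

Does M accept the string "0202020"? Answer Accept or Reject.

(q_0, 0202020, #)
  read 0, top #: go to q_0, push X# → (q_0, 202020, X#)
  read 2, top X: go to q_1, push ε → (q_1, 02020, #)
  read 0, top #: go to q_1, push X# → (q_1, 2020, X#)
  read 2, top X: go to q_1, push ε → (q_1, 020, #)
  read 0, top #: go to q_1, push X# → (q_1, 20, X#)
  read 2, top X: go to q_1, push ε → (q_1, 0, #)
  read 0, top #: go to q_1, push X# → (q_1, ε, X#)
All input consumed; state q_1 ∈ F.

Accept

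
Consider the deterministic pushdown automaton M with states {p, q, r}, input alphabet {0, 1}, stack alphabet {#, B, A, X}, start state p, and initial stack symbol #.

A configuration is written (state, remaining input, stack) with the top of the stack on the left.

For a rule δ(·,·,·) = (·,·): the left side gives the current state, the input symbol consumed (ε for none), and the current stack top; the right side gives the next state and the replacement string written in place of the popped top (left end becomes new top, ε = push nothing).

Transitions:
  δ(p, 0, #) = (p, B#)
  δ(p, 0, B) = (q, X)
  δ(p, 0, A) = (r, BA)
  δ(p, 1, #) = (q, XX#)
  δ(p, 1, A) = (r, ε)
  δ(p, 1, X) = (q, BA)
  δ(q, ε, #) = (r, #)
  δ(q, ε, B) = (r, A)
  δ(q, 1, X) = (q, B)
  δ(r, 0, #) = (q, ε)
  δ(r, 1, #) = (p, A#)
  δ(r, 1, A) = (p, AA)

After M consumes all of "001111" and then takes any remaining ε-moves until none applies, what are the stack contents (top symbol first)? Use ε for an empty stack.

AA#

(p, 001111, #) ⊢ (p, 01111, B#) ⊢ (q, 1111, X#) ⊢ (q, 111, B#) ⊢ (r, 111, A#) ⊢ (p, 11, AA#) ⊢ (r, 1, A#) ⊢ (p, ε, AA#)
All input consumed in state p with stack AA#.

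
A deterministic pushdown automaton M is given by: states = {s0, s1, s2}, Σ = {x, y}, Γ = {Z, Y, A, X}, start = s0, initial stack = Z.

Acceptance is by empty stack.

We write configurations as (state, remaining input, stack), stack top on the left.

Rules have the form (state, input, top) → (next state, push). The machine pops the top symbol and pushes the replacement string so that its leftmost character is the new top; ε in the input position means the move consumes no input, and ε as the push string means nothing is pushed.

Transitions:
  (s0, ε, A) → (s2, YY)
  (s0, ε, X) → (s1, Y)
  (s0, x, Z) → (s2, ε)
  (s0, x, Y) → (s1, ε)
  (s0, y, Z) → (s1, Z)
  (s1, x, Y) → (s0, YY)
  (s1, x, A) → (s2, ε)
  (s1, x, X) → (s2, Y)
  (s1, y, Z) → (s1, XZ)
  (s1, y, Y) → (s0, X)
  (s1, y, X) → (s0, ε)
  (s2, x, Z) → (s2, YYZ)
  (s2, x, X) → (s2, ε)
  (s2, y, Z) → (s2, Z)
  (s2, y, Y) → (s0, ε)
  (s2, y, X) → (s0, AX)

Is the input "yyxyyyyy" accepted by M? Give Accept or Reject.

Reject

(s0, yyxyyyyy, Z)
  read y, top Z: go to s1, push Z → (s1, yxyyyyy, Z)
  read y, top Z: go to s1, push XZ → (s1, xyyyyy, XZ)
  read x, top X: go to s2, push Y → (s2, yyyyy, YZ)
  read y, top Y: go to s0, push ε → (s0, yyyy, Z)
  read y, top Z: go to s1, push Z → (s1, yyy, Z)
  read y, top Z: go to s1, push XZ → (s1, yy, XZ)
  read y, top X: go to s0, push ε → (s0, y, Z)
  read y, top Z: go to s1, push Z → (s1, ε, Z)
All input consumed; stack is Z, not empty, and no further ε-move applies.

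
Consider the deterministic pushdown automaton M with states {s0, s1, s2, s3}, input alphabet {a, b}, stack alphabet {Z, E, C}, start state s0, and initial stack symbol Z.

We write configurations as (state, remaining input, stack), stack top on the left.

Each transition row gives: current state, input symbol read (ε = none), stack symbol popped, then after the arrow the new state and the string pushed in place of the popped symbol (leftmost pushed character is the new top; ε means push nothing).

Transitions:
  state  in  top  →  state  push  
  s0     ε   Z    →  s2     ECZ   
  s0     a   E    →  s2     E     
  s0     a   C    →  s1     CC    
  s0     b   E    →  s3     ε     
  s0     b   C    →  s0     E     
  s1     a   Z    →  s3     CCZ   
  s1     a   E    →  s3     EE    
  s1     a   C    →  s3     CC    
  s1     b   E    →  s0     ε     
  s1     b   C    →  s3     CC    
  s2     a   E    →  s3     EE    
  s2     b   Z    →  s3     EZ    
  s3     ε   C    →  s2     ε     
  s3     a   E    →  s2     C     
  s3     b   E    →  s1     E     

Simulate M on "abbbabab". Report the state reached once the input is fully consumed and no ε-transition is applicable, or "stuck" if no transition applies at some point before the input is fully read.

(s0, abbbabab, Z)
  ε-move, top Z: go to s2, push ECZ → (s2, abbbabab, ECZ)
  read a, top E: go to s3, push EE → (s3, bbbabab, EECZ)
  read b, top E: go to s1, push E → (s1, bbabab, EECZ)
  read b, top E: go to s0, push ε → (s0, babab, ECZ)
  read b, top E: go to s3, push ε → (s3, abab, CZ)
  ε-move, top C: go to s2, push ε → (s2, abab, Z)
No transition for (s2, a, top Z); M blocks with input abab remaining.

stuck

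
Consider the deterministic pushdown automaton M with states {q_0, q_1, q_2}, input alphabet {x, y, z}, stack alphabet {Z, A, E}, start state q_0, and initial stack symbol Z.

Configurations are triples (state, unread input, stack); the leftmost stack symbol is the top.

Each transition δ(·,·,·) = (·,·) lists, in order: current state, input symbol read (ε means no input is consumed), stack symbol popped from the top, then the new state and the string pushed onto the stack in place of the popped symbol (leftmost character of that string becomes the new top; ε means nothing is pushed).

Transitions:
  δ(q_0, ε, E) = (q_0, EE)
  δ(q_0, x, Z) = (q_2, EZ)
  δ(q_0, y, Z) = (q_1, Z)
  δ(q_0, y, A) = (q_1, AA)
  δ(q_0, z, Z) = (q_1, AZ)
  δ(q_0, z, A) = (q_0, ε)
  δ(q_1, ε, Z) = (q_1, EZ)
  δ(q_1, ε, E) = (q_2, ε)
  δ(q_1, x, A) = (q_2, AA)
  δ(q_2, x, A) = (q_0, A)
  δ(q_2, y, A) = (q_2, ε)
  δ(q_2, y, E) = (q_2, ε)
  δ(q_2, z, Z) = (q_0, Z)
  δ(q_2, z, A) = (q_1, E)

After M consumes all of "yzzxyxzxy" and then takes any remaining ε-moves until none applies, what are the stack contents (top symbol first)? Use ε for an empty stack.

(q_0, yzzxyxzxy, Z) ⊢ (q_1, zzxyxzxy, Z) ⊢ (q_1, zzxyxzxy, EZ) ⊢ (q_2, zzxyxzxy, Z) ⊢ (q_0, zxyxzxy, Z) ⊢ (q_1, xyxzxy, AZ) ⊢ (q_2, yxzxy, AAZ) ⊢ (q_2, xzxy, AZ) ⊢ (q_0, zxy, AZ) ⊢ (q_0, xy, Z) ⊢ (q_2, y, EZ) ⊢ (q_2, ε, Z)
All input consumed in state q_2 with stack Z.

Z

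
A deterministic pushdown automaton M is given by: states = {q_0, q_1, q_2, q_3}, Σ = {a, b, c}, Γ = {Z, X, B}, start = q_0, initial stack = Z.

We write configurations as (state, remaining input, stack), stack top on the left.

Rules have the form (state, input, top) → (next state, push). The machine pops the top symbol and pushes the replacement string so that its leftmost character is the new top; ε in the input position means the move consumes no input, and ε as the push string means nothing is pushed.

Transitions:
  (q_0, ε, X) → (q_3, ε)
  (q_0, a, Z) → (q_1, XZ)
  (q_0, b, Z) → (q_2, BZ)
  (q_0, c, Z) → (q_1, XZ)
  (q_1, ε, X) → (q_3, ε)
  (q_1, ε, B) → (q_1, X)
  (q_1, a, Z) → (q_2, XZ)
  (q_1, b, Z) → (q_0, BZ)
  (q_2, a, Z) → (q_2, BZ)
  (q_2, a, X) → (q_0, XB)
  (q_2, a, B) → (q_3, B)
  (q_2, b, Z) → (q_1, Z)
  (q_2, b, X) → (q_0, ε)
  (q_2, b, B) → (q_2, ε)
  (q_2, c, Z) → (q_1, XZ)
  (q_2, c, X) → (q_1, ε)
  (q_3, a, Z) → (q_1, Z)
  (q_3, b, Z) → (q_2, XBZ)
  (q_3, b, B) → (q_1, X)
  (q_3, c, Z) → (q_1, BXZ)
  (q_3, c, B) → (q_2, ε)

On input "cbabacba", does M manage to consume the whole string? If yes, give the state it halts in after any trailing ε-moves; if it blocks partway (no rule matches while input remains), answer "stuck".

stuck

(q_0, cbabacba, Z)
  read c, top Z: go to q_1, push XZ → (q_1, babacba, XZ)
  ε-move, top X: go to q_3, push ε → (q_3, babacba, Z)
  read b, top Z: go to q_2, push XBZ → (q_2, abacba, XBZ)
  read a, top X: go to q_0, push XB → (q_0, bacba, XBBZ)
  ε-move, top X: go to q_3, push ε → (q_3, bacba, BBZ)
  read b, top B: go to q_1, push X → (q_1, acba, XBZ)
  ε-move, top X: go to q_3, push ε → (q_3, acba, BZ)
No transition for (q_3, a, top B); M blocks with input acba remaining.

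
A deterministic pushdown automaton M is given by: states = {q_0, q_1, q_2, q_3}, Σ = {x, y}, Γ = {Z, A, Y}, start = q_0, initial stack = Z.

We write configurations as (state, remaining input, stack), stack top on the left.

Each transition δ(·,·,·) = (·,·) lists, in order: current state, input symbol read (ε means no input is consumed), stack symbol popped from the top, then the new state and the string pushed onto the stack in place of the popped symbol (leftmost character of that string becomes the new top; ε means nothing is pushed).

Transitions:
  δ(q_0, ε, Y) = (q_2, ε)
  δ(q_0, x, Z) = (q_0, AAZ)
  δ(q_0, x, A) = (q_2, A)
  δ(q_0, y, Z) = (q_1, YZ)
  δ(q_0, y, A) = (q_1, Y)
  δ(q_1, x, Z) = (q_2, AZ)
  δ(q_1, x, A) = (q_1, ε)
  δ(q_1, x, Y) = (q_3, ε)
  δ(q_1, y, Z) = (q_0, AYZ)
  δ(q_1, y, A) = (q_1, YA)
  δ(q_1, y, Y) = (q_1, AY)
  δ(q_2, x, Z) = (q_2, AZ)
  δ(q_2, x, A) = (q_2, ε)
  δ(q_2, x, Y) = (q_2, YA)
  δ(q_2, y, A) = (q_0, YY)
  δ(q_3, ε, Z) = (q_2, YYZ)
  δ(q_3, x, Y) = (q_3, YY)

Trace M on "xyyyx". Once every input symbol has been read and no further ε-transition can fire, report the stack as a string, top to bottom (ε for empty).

AYAZ

(q_0, xyyyx, Z) ⊢ (q_0, yyyx, AAZ) ⊢ (q_1, yyx, YAZ) ⊢ (q_1, yx, AYAZ) ⊢ (q_1, x, YAYAZ) ⊢ (q_3, ε, AYAZ)
All input consumed in state q_3 with stack AYAZ.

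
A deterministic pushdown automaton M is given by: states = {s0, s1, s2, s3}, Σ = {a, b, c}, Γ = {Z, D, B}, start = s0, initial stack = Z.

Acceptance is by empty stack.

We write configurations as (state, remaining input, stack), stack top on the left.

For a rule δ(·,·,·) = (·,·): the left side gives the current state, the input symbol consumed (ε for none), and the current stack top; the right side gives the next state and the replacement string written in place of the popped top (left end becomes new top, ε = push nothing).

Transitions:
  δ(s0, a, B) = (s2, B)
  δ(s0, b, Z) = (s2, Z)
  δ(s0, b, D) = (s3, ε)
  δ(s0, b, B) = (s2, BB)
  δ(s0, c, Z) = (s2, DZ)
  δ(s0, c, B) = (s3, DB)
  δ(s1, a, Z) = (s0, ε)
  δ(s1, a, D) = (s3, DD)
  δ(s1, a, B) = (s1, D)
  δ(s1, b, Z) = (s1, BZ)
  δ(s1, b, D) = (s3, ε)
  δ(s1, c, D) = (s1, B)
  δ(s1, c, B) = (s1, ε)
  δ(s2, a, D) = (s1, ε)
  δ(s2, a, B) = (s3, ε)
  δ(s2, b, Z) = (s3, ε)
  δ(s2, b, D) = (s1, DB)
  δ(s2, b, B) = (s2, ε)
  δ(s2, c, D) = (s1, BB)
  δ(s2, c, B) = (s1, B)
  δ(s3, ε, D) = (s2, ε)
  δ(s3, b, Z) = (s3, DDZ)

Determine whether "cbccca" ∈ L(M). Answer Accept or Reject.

Accept

(s0, cbccca, Z)
  read c, top Z: go to s2, push DZ → (s2, bccca, DZ)
  read b, top D: go to s1, push DB → (s1, ccca, DBZ)
  read c, top D: go to s1, push B → (s1, cca, BBZ)
  read c, top B: go to s1, push ε → (s1, ca, BZ)
  read c, top B: go to s1, push ε → (s1, a, Z)
  read a, top Z: go to s0, push ε → (s0, ε, ε)
All input consumed and the stack is empty.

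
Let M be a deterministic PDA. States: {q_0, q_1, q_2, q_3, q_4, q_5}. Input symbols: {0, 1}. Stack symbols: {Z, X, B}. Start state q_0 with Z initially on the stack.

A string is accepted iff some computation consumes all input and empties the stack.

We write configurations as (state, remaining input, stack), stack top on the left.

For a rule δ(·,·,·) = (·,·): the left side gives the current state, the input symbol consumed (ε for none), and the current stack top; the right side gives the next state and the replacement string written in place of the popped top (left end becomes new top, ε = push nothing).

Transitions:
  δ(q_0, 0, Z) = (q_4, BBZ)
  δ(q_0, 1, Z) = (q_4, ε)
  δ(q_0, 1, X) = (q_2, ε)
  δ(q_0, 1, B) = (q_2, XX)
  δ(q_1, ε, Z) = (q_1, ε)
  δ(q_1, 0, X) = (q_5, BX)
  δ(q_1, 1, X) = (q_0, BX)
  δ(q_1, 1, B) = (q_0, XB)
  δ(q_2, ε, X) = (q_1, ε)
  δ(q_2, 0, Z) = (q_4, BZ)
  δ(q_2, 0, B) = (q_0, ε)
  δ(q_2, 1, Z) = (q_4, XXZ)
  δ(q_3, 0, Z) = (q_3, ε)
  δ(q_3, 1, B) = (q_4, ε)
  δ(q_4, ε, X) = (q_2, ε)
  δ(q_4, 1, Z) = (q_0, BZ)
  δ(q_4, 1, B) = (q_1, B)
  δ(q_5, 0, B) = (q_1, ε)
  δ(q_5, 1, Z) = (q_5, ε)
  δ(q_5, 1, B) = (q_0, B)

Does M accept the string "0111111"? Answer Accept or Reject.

Reject

(q_0, 0111111, Z) ⊢ (q_4, 111111, BBZ) ⊢ (q_1, 11111, BBZ) ⊢ (q_0, 1111, XBBZ) ⊢ (q_2, 111, BBZ)
No transition applies at (q_2, 111, BBZ); input not fully consumed.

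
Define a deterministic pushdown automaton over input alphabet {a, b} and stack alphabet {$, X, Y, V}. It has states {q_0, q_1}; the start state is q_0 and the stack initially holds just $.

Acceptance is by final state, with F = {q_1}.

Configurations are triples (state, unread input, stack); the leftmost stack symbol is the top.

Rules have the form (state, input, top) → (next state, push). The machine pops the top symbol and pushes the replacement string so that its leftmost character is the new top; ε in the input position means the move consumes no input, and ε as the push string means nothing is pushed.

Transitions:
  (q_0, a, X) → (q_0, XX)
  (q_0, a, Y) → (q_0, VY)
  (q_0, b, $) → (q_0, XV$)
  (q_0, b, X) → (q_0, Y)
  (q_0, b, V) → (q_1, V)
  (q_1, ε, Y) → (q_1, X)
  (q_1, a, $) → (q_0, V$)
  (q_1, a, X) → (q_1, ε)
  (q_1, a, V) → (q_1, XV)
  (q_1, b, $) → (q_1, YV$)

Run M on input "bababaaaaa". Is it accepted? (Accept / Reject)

(q_0, bababaaaaa, $) ⊢ (q_0, ababaaaaa, XV$) ⊢ (q_0, babaaaaa, XXV$) ⊢ (q_0, abaaaaa, YXV$) ⊢ (q_0, baaaaa, VYXV$) ⊢ (q_1, aaaaa, VYXV$) ⊢ (q_1, aaaa, XVYXV$) ⊢ (q_1, aaa, VYXV$) ⊢ (q_1, aa, XVYXV$) ⊢ (q_1, a, VYXV$) ⊢ (q_1, ε, XVYXV$)
All input consumed; state q_1 ∈ F.

Accept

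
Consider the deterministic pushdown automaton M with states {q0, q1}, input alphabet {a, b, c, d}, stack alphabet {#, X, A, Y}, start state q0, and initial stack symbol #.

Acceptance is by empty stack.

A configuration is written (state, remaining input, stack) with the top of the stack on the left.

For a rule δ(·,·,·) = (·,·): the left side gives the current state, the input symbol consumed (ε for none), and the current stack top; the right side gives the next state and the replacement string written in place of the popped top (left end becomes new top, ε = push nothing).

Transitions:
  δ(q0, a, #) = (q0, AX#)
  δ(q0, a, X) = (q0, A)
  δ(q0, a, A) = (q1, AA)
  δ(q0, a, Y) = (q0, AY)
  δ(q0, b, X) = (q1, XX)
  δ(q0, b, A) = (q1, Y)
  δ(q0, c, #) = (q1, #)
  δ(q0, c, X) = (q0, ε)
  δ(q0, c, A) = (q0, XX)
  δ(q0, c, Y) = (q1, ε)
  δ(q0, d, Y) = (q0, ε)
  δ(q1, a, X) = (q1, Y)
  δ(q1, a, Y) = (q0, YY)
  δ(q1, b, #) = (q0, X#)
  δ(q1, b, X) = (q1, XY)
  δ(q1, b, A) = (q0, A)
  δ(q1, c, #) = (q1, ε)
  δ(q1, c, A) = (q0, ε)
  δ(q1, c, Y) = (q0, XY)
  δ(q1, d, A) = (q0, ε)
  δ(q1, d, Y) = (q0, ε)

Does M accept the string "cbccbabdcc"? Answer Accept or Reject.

(q0, cbccbabdcc, #) ⊢ (q1, bccbabdcc, #) ⊢ (q0, ccbabdcc, X#) ⊢ (q0, cbabdcc, #) ⊢ (q1, babdcc, #) ⊢ (q0, abdcc, X#) ⊢ (q0, bdcc, A#) ⊢ (q1, dcc, Y#) ⊢ (q0, cc, #) ⊢ (q1, c, #) ⊢ (q1, ε, ε)
All input consumed and the stack is empty.

Accept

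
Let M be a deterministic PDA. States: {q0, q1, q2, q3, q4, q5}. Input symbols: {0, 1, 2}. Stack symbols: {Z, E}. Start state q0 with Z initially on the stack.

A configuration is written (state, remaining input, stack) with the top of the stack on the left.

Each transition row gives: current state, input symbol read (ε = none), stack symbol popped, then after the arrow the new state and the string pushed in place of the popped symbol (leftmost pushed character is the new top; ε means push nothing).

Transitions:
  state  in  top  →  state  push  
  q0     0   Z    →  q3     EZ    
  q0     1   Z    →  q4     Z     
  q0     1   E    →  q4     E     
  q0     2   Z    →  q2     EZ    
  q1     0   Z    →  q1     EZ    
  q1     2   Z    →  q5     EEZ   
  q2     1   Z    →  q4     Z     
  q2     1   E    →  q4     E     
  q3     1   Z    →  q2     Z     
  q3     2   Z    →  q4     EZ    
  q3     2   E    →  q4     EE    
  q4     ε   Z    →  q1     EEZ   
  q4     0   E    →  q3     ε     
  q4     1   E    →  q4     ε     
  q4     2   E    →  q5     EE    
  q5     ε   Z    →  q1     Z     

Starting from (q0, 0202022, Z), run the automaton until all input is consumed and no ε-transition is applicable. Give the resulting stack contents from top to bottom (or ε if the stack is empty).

(q0, 0202022, Z)
  read 0, top Z: go to q3, push EZ → (q3, 202022, EZ)
  read 2, top E: go to q4, push EE → (q4, 02022, EEZ)
  read 0, top E: go to q3, push ε → (q3, 2022, EZ)
  read 2, top E: go to q4, push EE → (q4, 022, EEZ)
  read 0, top E: go to q3, push ε → (q3, 22, EZ)
  read 2, top E: go to q4, push EE → (q4, 2, EEZ)
  read 2, top E: go to q5, push EE → (q5, ε, EEEZ)
All input consumed in state q5 with stack EEEZ.

EEEZ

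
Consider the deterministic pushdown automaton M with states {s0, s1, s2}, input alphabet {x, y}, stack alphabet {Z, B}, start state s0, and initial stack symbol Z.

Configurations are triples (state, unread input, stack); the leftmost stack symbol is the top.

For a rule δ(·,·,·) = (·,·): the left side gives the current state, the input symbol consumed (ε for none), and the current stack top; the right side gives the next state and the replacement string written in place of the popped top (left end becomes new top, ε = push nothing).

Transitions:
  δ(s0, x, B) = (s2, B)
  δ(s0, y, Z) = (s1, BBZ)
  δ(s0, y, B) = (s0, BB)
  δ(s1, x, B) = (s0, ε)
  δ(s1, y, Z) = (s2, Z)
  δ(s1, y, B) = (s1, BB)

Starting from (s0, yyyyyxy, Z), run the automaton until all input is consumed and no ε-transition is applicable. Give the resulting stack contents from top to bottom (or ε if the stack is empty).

BBBBBBZ

(s0, yyyyyxy, Z)
  read y, top Z: go to s1, push BBZ → (s1, yyyyxy, BBZ)
  read y, top B: go to s1, push BB → (s1, yyyxy, BBBZ)
  read y, top B: go to s1, push BB → (s1, yyxy, BBBBZ)
  read y, top B: go to s1, push BB → (s1, yxy, BBBBBZ)
  read y, top B: go to s1, push BB → (s1, xy, BBBBBBZ)
  read x, top B: go to s0, push ε → (s0, y, BBBBBZ)
  read y, top B: go to s0, push BB → (s0, ε, BBBBBBZ)
All input consumed in state s0 with stack BBBBBBZ.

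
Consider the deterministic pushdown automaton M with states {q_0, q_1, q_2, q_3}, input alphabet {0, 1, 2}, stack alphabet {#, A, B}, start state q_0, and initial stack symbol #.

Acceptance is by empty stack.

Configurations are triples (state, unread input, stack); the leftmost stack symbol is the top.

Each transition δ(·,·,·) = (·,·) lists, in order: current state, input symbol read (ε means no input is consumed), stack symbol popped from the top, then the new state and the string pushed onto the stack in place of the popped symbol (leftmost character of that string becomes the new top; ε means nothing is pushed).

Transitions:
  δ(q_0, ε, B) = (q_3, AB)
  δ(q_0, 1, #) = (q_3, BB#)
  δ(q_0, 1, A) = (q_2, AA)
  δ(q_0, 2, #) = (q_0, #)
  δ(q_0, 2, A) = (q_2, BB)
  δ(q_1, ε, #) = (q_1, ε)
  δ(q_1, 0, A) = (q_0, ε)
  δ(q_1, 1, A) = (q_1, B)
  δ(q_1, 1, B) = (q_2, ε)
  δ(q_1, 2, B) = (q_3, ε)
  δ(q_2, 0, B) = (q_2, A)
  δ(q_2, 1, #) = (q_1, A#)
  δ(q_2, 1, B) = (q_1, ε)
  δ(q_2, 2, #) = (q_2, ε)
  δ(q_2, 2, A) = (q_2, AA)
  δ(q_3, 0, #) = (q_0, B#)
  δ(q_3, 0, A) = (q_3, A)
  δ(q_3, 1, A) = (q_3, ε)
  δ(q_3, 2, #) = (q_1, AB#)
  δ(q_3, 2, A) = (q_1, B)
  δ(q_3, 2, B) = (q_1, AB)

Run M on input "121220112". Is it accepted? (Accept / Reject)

(q_0, 121220112, #)
  read 1, top #: go to q_3, push BB# → (q_3, 21220112, BB#)
  read 2, top B: go to q_1, push AB → (q_1, 1220112, ABB#)
  read 1, top A: go to q_1, push B → (q_1, 220112, BBB#)
  read 2, top B: go to q_3, push ε → (q_3, 20112, BB#)
  read 2, top B: go to q_1, push AB → (q_1, 0112, ABB#)
  read 0, top A: go to q_0, push ε → (q_0, 112, BB#)
  ε-move, top B: go to q_3, push AB → (q_3, 112, ABB#)
  read 1, top A: go to q_3, push ε → (q_3, 12, BB#)
No transition applies at (q_3, 12, BB#); input not fully consumed.

Reject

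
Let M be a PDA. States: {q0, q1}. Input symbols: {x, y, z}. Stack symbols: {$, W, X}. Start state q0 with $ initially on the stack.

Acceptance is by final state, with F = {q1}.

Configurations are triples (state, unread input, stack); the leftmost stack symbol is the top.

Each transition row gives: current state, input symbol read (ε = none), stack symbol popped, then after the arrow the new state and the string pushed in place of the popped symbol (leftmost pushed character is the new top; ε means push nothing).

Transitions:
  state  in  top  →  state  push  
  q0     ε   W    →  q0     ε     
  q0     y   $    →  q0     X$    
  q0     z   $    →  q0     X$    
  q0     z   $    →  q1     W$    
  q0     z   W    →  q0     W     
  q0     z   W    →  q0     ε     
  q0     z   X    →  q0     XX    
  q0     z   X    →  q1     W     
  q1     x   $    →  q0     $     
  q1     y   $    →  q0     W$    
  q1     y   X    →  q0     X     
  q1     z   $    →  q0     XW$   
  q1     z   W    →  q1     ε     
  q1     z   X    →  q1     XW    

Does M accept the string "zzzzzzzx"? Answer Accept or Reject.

No computation consumes all input and reaches a final state.

Reject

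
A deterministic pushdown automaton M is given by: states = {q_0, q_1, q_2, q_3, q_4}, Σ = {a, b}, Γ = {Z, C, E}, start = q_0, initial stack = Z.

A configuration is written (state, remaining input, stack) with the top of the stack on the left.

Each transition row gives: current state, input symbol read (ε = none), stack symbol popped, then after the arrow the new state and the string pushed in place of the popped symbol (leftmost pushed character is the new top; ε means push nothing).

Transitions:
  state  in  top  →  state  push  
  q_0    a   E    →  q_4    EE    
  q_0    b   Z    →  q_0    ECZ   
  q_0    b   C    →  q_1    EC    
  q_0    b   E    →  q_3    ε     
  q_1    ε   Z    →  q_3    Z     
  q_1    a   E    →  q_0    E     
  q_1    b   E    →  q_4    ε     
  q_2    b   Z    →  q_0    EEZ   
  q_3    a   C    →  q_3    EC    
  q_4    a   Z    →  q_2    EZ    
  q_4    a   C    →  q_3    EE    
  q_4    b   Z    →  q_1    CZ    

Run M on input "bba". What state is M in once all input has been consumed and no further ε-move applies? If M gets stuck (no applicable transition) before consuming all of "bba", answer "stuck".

(q_0, bba, Z) ⊢ (q_0, ba, ECZ) ⊢ (q_3, a, CZ) ⊢ (q_3, ε, ECZ)
All input consumed; M is in state q_3.

q_3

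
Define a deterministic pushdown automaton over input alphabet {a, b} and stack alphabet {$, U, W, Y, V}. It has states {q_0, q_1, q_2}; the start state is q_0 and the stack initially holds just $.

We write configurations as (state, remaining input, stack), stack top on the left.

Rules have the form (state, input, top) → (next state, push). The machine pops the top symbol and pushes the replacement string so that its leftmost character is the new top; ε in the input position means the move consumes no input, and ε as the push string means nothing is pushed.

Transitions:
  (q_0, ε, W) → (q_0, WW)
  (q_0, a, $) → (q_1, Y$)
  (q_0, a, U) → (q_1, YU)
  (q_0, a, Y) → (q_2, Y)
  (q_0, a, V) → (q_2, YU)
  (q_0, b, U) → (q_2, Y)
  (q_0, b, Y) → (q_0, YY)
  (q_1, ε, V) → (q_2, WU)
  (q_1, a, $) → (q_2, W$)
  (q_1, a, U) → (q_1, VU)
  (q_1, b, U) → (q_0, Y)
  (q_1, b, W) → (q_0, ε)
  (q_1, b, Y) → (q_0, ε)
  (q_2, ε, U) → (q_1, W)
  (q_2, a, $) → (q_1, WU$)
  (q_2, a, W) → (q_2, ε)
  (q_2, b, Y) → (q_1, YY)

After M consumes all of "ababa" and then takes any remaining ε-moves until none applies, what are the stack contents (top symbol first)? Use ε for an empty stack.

Y$

(q_0, ababa, $)
  read a, top $: go to q_1, push Y$ → (q_1, baba, Y$)
  read b, top Y: go to q_0, push ε → (q_0, aba, $)
  read a, top $: go to q_1, push Y$ → (q_1, ba, Y$)
  read b, top Y: go to q_0, push ε → (q_0, a, $)
  read a, top $: go to q_1, push Y$ → (q_1, ε, Y$)
All input consumed in state q_1 with stack Y$.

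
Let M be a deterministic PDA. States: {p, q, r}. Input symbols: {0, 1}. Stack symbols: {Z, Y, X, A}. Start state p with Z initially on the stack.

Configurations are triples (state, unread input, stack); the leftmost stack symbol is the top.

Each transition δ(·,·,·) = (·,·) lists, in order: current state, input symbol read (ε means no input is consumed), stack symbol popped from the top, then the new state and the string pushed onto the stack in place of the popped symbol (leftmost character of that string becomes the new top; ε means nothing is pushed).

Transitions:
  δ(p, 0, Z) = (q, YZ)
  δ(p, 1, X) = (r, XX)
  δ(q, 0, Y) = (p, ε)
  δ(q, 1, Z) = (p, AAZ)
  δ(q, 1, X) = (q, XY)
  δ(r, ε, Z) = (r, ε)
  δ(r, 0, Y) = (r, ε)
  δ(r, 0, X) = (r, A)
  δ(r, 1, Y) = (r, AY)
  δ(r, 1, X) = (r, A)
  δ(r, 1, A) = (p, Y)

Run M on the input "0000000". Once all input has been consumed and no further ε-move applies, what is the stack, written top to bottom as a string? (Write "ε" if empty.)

YZ

(p, 0000000, Z)
  read 0, top Z: go to q, push YZ → (q, 000000, YZ)
  read 0, top Y: go to p, push ε → (p, 00000, Z)
  read 0, top Z: go to q, push YZ → (q, 0000, YZ)
  read 0, top Y: go to p, push ε → (p, 000, Z)
  read 0, top Z: go to q, push YZ → (q, 00, YZ)
  read 0, top Y: go to p, push ε → (p, 0, Z)
  read 0, top Z: go to q, push YZ → (q, ε, YZ)
All input consumed in state q with stack YZ.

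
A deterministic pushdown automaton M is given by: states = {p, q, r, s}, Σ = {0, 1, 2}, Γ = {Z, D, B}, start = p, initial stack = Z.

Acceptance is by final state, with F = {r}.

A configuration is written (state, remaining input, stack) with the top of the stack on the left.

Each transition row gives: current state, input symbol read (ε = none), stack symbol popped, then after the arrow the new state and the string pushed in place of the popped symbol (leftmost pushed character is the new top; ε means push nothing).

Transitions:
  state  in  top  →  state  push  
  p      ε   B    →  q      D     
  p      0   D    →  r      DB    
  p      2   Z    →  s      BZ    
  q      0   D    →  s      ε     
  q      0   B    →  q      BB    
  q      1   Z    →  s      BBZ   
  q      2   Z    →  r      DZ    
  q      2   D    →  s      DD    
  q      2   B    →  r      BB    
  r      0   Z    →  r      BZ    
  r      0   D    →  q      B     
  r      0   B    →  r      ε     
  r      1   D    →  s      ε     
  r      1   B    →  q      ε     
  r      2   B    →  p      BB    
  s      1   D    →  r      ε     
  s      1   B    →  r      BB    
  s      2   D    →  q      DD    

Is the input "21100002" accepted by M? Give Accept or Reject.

(p, 21100002, Z)
  read 2, top Z: go to s, push BZ → (s, 1100002, BZ)
  read 1, top B: go to r, push BB → (r, 100002, BBZ)
  read 1, top B: go to q, push ε → (q, 00002, BZ)
  read 0, top B: go to q, push BB → (q, 0002, BBZ)
  read 0, top B: go to q, push BB → (q, 002, BBBZ)
  read 0, top B: go to q, push BB → (q, 02, BBBBZ)
  read 0, top B: go to q, push BB → (q, 2, BBBBBZ)
  read 2, top B: go to r, push BB → (r, ε, BBBBBBZ)
All input consumed; state r ∈ F.

Accept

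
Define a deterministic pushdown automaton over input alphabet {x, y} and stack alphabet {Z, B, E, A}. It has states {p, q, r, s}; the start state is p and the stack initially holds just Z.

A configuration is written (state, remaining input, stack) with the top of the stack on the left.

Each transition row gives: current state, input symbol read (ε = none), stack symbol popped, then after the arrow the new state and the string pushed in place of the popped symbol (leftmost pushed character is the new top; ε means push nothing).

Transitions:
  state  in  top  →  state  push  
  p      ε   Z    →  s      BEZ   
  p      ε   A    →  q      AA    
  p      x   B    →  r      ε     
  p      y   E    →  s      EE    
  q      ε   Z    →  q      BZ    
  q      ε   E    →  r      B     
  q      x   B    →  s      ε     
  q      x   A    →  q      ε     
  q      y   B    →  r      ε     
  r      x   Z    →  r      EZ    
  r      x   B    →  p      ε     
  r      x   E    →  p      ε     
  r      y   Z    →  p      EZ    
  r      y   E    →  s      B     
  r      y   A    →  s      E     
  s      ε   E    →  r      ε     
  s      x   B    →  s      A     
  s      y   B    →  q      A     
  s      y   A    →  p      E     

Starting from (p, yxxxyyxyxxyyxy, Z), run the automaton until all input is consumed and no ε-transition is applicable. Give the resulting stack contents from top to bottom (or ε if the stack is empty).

(p, yxxxyyxyxxyyxy, Z)
  ε-move, top Z: go to s, push BEZ → (s, yxxxyyxyxxyyxy, BEZ)
  read y, top B: go to q, push A → (q, xxxyyxyxxyyxy, AEZ)
  read x, top A: go to q, push ε → (q, xxyyxyxxyyxy, EZ)
  ε-move, top E: go to r, push B → (r, xxyyxyxxyyxy, BZ)
  read x, top B: go to p, push ε → (p, xyyxyxxyyxy, Z)
  ε-move, top Z: go to s, push BEZ → (s, xyyxyxxyyxy, BEZ)
  read x, top B: go to s, push A → (s, yyxyxxyyxy, AEZ)
  read y, top A: go to p, push E → (p, yxyxxyyxy, EEZ)
  read y, top E: go to s, push EE → (s, xyxxyyxy, EEEZ)
  ε-move, top E: go to r, push ε → (r, xyxxyyxy, EEZ)
  read x, top E: go to p, push ε → (p, yxxyyxy, EZ)
  read y, top E: go to s, push EE → (s, xxyyxy, EEZ)
  ε-move, top E: go to r, push ε → (r, xxyyxy, EZ)
  read x, top E: go to p, push ε → (p, xyyxy, Z)
  ε-move, top Z: go to s, push BEZ → (s, xyyxy, BEZ)
  read x, top B: go to s, push A → (s, yyxy, AEZ)
  read y, top A: go to p, push E → (p, yxy, EEZ)
  read y, top E: go to s, push EE → (s, xy, EEEZ)
  ε-move, top E: go to r, push ε → (r, xy, EEZ)
  read x, top E: go to p, push ε → (p, y, EZ)
  read y, top E: go to s, push EE → (s, ε, EEZ)
  ε-move, top E: go to r, push ε → (r, ε, EZ)
All input consumed in state r with stack EZ.

EZ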